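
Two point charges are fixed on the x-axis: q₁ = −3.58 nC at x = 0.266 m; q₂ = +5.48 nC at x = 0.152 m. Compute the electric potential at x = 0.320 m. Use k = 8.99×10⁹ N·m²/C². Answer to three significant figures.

The total potential is the scalar sum of each charge's contribution, V = Σ kqᵢ/rᵢ.
Distances from the field point to each charge: r₁ = 0.0540 m, r₂ = 0.168 m.
V = k[(-3.58×10⁻⁹)/(0.0540) + (5.48×10⁻⁹)/(0.168)] = -303 V.

-303 V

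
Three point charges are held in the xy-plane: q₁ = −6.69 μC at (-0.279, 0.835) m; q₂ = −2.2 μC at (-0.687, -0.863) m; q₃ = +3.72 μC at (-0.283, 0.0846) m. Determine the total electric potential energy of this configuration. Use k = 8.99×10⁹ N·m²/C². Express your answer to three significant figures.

The assembly work is the sum of pairwise potential energies, U = Σ_{i<j} kqᵢqⱼ/rᵢⱼ.
Pair separations: r₁₂ = 1.75 m, r₁₃ = 0.750 m, r₂₃ = 1.03 m.
U = (0.0758) + (-0.298) + (-0.0714) = -0.294 J.

-0.294 J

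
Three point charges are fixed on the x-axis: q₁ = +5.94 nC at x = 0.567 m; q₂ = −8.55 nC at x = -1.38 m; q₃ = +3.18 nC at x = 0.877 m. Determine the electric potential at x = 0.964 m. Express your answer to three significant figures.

430 V

Electric potential is a scalar, so the contributions from each charge add algebraically: V = Σ kqᵢ/rᵢ.
Distances from the field point to each charge: r₁ = 0.397 m, r₂ = 2.34 m, r₃ = 0.0870 m.
V = k[(5.94×10⁻⁹)/(0.397) + (-8.55×10⁻⁹)/(2.34) + (3.18×10⁻⁹)/(0.0870)] = 430 V.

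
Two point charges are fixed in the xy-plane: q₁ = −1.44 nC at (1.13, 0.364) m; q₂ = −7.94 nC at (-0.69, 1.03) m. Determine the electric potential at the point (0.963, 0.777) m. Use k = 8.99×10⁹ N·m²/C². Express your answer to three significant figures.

-71.7 V

The total potential is the scalar sum of each charge's contribution, V = Σ kqᵢ/rᵢ.
Distances from the field point to each charge: r₁ = 0.445 m, r₂ = 1.67 m.
V = k[(-1.44×10⁻⁹)/(0.445) + (-7.94×10⁻⁹)/(1.67)] = -71.7 V.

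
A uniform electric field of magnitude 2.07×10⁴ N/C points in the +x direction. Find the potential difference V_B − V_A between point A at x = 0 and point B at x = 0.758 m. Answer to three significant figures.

In a uniform field, potential decreases in the direction of E: V_B − V_A = −E·Δx.
V_B − V_A = −(2.07×10⁴ V/m)(0.758 m) = -1.57×10⁴ V.

-1.57×10⁴ V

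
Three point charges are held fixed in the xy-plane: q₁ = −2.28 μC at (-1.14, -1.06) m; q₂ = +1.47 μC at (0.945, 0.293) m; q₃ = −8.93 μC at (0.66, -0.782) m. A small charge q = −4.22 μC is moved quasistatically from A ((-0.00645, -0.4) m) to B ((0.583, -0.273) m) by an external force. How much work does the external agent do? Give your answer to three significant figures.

For quasistatic motion the external work equals the change in potential energy: W_ext = qΔV = q(V_B − V_A).
At A: distances to the source charges are 1.31 m, 1.18 m, 0.768 m; V_A = Σ kqᵢ/rᵢ = -1.09×10⁵ V.
At B: distances to the source charges are 1.89 m, 0.672 m, 0.515 m; V_B = Σ kqᵢ/rᵢ = -1.47×10⁵ V.
ΔV = V_B − V_A = -3.82×10⁴ V.
W_ext = qΔV = (-4.22×10⁻⁶ C)(-3.82×10⁴ V) = 0.161 J.

0.161 J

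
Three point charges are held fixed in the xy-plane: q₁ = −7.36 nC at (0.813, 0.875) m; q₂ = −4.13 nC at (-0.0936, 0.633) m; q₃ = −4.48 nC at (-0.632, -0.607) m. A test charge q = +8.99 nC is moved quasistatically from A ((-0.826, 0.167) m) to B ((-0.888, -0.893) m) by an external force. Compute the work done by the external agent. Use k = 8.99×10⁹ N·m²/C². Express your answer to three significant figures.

-2.08×10⁻⁷ J

For quasistatic motion the external work equals the change in potential energy: W_ext = qΔV = q(V_B − V_A).
At A: distances to the source charges are 1.79 m, 0.868 m, 0.798 m; V_A = Σ kqᵢ/rᵢ = -130 V.
At B: distances to the source charges are 2.45 m, 1.72 m, 0.384 m; V_B = Σ kqᵢ/rᵢ = -153 V.
ΔV = V_B − V_A = -23.2 V.
W_ext = qΔV = (8.99×10⁻⁹ C)(-23.2 V) = -2.08×10⁻⁷ J.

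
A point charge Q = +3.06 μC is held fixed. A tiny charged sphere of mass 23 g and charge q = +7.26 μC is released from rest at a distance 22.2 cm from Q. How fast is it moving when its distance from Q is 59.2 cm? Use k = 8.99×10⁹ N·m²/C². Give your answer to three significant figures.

Only the electrostatic force acts, so mechanical energy is conserved: ½mv² = U₁ − U₂ = kQq(1/r₁ − 1/r₂).
U₁ − U₂ = (8.99×10⁹ N·m²/C²)(3.06×10⁻⁶ C)(7.26×10⁻⁶ C)(1/0.222 − 1/0.592) = 0.562 J.
v = √(2·0.562/0.0230) = 6.99 m/s.

6.99 m/s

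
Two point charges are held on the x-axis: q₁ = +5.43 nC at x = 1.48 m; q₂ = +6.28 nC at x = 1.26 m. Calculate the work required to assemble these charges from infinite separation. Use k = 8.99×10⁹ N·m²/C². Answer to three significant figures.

1.39×10⁻⁶ J

The assembly work is the sum of pairwise potential energies, U = Σ_{i<j} kqᵢqⱼ/rᵢⱼ.
Pair separations: r₁₂ = 0.220 m.
U = (1.39×10⁻⁶) = 1.39×10⁻⁶ J.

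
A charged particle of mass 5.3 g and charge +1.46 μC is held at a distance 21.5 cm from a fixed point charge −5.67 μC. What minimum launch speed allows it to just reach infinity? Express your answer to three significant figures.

11.4 m/s

To just escape, total mechanical energy must reach zero at infinity: ½mv²_min + U = 0, so ½mv²_min = −U = |kQq|/r.
|U| = |kQq|/r = (8.99×10⁹ N·m²/C²)(5.67×10⁻⁶)(1.46×10⁻⁶)/(0.215) = 0.346 J.
v_min = √(2|U|/m) = √(2·0.346/5.30×10⁻³) = 11.4 m/s.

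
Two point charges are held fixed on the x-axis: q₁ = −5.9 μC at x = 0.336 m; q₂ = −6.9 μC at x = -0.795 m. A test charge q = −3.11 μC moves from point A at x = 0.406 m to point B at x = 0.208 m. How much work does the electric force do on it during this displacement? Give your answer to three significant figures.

The work done by the electric force is W_field = −ΔU = −q(V_B − V_A) = q(V_A − V_B).
At A: distances to the source charges are 0.0700 m, 1.20 m; V_A = Σ kqᵢ/rᵢ = -8.09×10⁵ V.
At B: distances to the source charges are 0.128 m, 1.00 m; V_B = Σ kqᵢ/rᵢ = -4.76×10⁵ V.
ΔV = V_B − V_A = 3.33×10⁵ V.
W_field = −qΔV = −(-3.11×10⁻⁶ C)(3.33×10⁵ V) = 1.04 J.

1.04 J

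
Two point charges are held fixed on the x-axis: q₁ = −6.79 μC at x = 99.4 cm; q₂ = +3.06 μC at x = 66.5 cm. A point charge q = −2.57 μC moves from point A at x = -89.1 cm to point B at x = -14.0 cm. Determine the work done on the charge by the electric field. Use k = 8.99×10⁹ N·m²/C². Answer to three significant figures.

The work done by the electric force is W_field = −ΔU = −q(V_B − V_A) = q(V_A − V_B).
At A: distances to the source charges are 1.89 m, 1.56 m; V_A = Σ kqᵢ/rᵢ = -1.47×10⁴ V.
At B: distances to the source charges are 1.13 m, 0.805 m; V_B = Σ kqᵢ/rᵢ = -1.97×10⁴ V.
ΔV = V_B − V_A = -4950 V.
W_field = −qΔV = −(-2.57×10⁻⁶ C)(-4950 V) = -0.0127 J.

-0.0127 J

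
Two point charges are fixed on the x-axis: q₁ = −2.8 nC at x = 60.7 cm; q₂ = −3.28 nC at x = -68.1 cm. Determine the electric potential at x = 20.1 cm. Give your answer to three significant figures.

Electric potential is a scalar, so the contributions from each charge add algebraically: V = Σ kqᵢ/rᵢ.
Distances from the field point to each charge: r₁ = 0.406 m, r₂ = 0.882 m.
V = k[(-2.80×10⁻⁹)/(0.406) + (-3.28×10⁻⁹)/(0.882)] = -95.4 V.

-95.4 V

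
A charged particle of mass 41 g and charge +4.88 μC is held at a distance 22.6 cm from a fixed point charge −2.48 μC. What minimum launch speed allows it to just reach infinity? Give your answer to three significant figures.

4.85 m/s

To just escape, total mechanical energy must reach zero at infinity: ½mv²_min + U = 0, so ½mv²_min = −U = |kQq|/r.
|U| = |kQq|/r = (8.99×10⁹ N·m²/C²)(2.48×10⁻⁶)(4.88×10⁻⁶)/(0.226) = 0.481 J.
v_min = √(2|U|/m) = √(2·0.481/0.0410) = 4.85 m/s.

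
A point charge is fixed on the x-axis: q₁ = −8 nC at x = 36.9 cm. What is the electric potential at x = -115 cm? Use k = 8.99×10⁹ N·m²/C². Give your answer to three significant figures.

The total potential is the scalar sum of each charge's contribution, V = Σ kqᵢ/rᵢ.
V = k[(-8.00×10⁻⁹)/(1.52)] = -47.3 V.

-47.3 V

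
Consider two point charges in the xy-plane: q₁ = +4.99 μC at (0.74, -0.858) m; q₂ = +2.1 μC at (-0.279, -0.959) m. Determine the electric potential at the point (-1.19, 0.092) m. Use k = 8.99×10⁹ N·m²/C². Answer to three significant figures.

3.44×10⁴ V

Electric potential is a scalar, so the contributions from each charge add algebraically: V = Σ kqᵢ/rᵢ.
Distances from the field point to each charge: r₁ = 2.15 m, r₂ = 1.39 m.
V = k[(4.99×10⁻⁶)/(2.15) + (2.10×10⁻⁶)/(1.39)] = 3.44×10⁴ V.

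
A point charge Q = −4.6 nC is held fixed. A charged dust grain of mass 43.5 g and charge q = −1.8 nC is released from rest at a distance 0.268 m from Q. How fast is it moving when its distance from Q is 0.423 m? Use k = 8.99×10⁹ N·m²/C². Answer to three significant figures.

2.16×10⁻³ m/s

Only the electrostatic force acts, so mechanical energy is conserved: ½mv² = U₁ − U₂ = kQq(1/r₁ − 1/r₂).
U₁ − U₂ = (8.99×10⁹ N·m²/C²)(-4.60×10⁻⁹ C)(-1.80×10⁻⁹ C)(1/0.268 − 1/0.423) = 1.02×10⁻⁷ J.
v = √(2·1.02×10⁻⁷/0.0435) = 2.16×10⁻³ m/s.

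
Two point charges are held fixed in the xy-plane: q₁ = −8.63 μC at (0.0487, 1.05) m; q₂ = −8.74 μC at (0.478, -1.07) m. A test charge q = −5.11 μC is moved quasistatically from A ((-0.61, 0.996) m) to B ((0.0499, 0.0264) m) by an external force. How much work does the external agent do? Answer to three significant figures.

-0.0434 J

For quasistatic motion the external work equals the change in potential energy: W_ext = qΔV = q(V_B − V_A).
At A: distances to the source charges are 0.661 m, 2.33 m; V_A = Σ kqᵢ/rᵢ = -1.51×10⁵ V.
At B: distances to the source charges are 1.02 m, 1.18 m; V_B = Σ kqᵢ/rᵢ = -1.43×10⁵ V.
ΔV = V_B − V_A = 8490 V.
W_ext = qΔV = (-5.11×10⁻⁶ C)(8490 V) = -0.0434 J.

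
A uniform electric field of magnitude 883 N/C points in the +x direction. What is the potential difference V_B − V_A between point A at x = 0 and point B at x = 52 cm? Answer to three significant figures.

-459 V

In a uniform field, potential decreases in the direction of E: V_B − V_A = −E·Δx.
V_B − V_A = −(883 V/m)(0.520 m) = -459 V.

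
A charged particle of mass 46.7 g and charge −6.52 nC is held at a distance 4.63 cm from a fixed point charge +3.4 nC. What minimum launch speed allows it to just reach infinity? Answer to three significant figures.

0.0136 m/s

To just escape, total mechanical energy must reach zero at infinity: ½mv²_min + U = 0, so ½mv²_min = −U = |kQq|/r.
|U| = |kQq|/r = (8.99×10⁹ N·m²/C²)(3.40×10⁻⁹)(6.52×10⁻⁹)/(0.0463) = 4.30×10⁻⁶ J.
v_min = √(2|U|/m) = √(2·4.30×10⁻⁶/0.0467) = 0.0136 m/s.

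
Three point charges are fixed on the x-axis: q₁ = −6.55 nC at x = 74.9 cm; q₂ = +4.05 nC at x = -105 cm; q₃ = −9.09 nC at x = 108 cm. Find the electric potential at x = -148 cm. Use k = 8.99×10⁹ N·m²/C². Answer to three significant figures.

26.3 V

The total potential is the scalar sum of each charge's contribution, V = Σ kqᵢ/rᵢ.
Distances from the field point to each charge: r₁ = 2.23 m, r₂ = 0.430 m, r₃ = 2.56 m.
V = k[(-6.55×10⁻⁹)/(2.23) + (4.05×10⁻⁹)/(0.430) + (-9.09×10⁻⁹)/(2.56)] = 26.3 V.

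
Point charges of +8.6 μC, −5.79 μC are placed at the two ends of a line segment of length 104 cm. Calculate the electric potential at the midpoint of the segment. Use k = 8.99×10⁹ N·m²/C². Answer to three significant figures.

4.86×10⁴ V

Electric potential is a scalar, so the contributions from each charge add algebraically: V = Σ kqᵢ/rᵢ.
Each charge is 0.520 m from the midpoint.
V = k[(8.60×10⁻⁶)/(0.520) + (-5.79×10⁻⁶)/(0.520)] = 4.86×10⁴ V.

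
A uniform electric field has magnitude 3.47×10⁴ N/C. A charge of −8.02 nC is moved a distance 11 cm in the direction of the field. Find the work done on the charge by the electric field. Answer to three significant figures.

The potential change for a displacement 11 cm in the direction of the field is ΔV = −Ed = -3820 V.
W_field = −qΔV = -3.06×10⁻⁵ J.

-3.06×10⁻⁵ J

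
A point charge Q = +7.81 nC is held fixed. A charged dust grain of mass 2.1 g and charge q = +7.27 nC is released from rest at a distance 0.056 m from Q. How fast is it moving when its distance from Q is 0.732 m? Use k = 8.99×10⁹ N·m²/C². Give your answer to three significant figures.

0.0895 m/s

Only the electrostatic force acts, so mechanical energy is conserved: ½mv² = U₁ − U₂ = kQq(1/r₁ − 1/r₂).
U₁ − U₂ = (8.99×10⁹ N·m²/C²)(7.81×10⁻⁹ C)(7.27×10⁻⁹ C)(1/0.0560 − 1/0.732) = 8.42×10⁻⁶ J.
v = √(2·8.42×10⁻⁶/2.10×10⁻³) = 0.0895 m/s.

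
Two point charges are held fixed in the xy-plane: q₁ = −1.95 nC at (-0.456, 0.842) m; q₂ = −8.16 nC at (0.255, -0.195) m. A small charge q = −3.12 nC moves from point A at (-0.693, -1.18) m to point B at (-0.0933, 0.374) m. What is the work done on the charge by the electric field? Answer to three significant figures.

-2.41×10⁻⁷ J

The work done by the electric force is W_field = −ΔU = −q(V_B − V_A) = q(V_A − V_B).
At A: distances to the source charges are 2.04 m, 1.37 m; V_A = Σ kqᵢ/rᵢ = -62.3 V.
At B: distances to the source charges are 0.592 m, 0.667 m; V_B = Σ kqᵢ/rᵢ = -140 V.
ΔV = V_B − V_A = -77.3 V.
W_field = −qΔV = −(-3.12×10⁻⁹ C)(-77.3 V) = -2.41×10⁻⁷ J.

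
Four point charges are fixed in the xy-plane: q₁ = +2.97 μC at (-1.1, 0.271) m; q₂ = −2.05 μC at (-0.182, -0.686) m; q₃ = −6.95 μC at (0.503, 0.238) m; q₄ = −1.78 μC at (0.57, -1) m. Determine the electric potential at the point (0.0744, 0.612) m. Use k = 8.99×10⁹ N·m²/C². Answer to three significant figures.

The total potential is the scalar sum of each charge's contribution, V = Σ kqᵢ/rᵢ.
Distances from the field point to each charge: r₁ = 1.22 m, r₂ = 1.32 m, r₃ = 0.569 m, r₄ = 1.69 m.
V = k[(2.97×10⁻⁶)/(1.22) + (-2.05×10⁻⁶)/(1.32) + (-6.95×10⁻⁶)/(0.569) + (-1.78×10⁻⁶)/(1.69)] = -1.11×10⁵ V.

-1.11×10⁵ V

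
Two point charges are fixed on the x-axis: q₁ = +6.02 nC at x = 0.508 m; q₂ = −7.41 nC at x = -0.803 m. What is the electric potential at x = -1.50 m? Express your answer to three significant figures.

-68.6 V

Electric potential is a scalar, so the contributions from each charge add algebraically: V = Σ kqᵢ/rᵢ.
Distances from the field point to each charge: r₁ = 2.01 m, r₂ = 0.697 m.
V = k[(6.02×10⁻⁹)/(2.01) + (-7.41×10⁻⁹)/(0.697)] = -68.6 V.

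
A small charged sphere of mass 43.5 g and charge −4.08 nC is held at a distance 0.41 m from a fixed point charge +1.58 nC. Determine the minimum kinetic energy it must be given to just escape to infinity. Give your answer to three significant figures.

1.41×10⁻⁷ J

To just escape, total mechanical energy must reach zero at infinity: ½mv²_min + U = 0, so ½mv²_min = −U = |kQq|/r.
|U| = |kQq|/r = (8.99×10⁹ N·m²/C²)(1.58×10⁻⁹)(4.08×10⁻⁹)/(0.410) = 1.41×10⁻⁷ J.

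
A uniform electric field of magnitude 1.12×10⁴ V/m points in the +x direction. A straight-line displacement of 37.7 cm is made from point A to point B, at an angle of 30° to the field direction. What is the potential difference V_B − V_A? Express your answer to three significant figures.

-3660 V

Only the component of displacement along E changes the potential: ΔV = −E·d·cosθ.
ΔV = −(1.12×10⁴ V/m)(0.377 m)cos30° = -3660 V.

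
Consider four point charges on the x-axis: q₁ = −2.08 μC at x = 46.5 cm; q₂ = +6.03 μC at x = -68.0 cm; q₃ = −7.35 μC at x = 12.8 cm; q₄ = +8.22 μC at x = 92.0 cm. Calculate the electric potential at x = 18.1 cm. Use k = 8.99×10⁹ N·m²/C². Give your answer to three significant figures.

-1.15×10⁶ V

Electric potential is a scalar, so the contributions from each charge add algebraically: V = Σ kqᵢ/rᵢ.
Distances from the field point to each charge: r₁ = 0.284 m, r₂ = 0.861 m, r₃ = 0.0530 m, r₄ = 0.739 m.
V = k[(-2.08×10⁻⁶)/(0.284) + (6.03×10⁻⁶)/(0.861) + (-7.35×10⁻⁶)/(0.0530) + (8.22×10⁻⁶)/(0.739)] = -1.15×10⁶ V.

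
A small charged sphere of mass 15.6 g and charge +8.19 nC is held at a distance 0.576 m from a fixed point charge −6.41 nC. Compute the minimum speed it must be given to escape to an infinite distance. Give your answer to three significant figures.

0.0102 m/s

To just escape, total mechanical energy must reach zero at infinity: ½mv²_min + U = 0, so ½mv²_min = −U = |kQq|/r.
|U| = |kQq|/r = (8.99×10⁹ N·m²/C²)(6.41×10⁻⁹)(8.19×10⁻⁹)/(0.576) = 8.19×10⁻⁷ J.
v_min = √(2|U|/m) = √(2·8.19×10⁻⁷/0.0156) = 0.0102 m/s.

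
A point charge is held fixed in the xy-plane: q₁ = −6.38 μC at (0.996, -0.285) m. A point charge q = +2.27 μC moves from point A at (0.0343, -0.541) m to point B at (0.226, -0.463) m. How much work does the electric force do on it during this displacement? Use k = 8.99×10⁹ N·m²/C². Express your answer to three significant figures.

The work done by the electric force is W_field = −ΔU = −q(V_B − V_A) = q(V_A − V_B).
At A: distance to the source charge is 0.995 m; V_A = kq₁/r = -5.76×10⁴ V.
At B: distance to the source charge is 0.790 m; V_B = kq₁/r = -7.26×10⁴ V.
ΔV = V_B − V_A = -1.49×10⁴ V.
W_field = −qΔV = −(2.27×10⁻⁶ C)(-1.49×10⁴ V) = 0.0339 J.

0.0339 J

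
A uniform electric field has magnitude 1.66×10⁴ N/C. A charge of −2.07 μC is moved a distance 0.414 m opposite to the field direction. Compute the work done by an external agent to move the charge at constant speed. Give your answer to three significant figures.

The potential change for a displacement 0.414 m opposite to the field direction is ΔV = +Ed = 6870 V.
W_ext = qΔV = -0.0142 J.

-0.0142 J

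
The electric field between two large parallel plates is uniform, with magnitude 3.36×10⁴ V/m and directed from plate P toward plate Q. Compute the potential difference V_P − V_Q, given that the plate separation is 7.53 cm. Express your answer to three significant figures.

In a uniform field, potential decreases in the direction of E: ΔV = −E·d for a displacement d parallel to E.
Going from Q to P is a displacement of 7.53 cm opposite to the field, so V_P − V_Q = +Ed = 2530 V.

2530 V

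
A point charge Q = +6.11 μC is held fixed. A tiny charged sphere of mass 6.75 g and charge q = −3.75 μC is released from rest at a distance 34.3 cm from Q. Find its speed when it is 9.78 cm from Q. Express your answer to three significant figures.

Only the electrostatic force acts, so mechanical energy is conserved: ½mv² = U₁ − U₂ = kQq(1/r₁ − 1/r₂).
U₁ − U₂ = (8.99×10⁹ N·m²/C²)(6.11×10⁻⁶ C)(-3.75×10⁻⁶ C)(1/0.343 − 1/0.0978) = 1.51 J.
v = √(2·1.51/6.75×10⁻³) = 21.1 m/s.

21.1 m/s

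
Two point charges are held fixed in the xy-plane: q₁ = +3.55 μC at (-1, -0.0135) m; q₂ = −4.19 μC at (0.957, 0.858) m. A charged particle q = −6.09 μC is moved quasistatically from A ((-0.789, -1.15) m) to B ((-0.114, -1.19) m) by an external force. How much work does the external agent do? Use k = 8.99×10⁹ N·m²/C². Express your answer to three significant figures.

0.0492 J

For quasistatic motion the external work equals the change in potential energy: W_ext = qΔV = q(V_B − V_A).
At A: distances to the source charges are 1.16 m, 2.66 m; V_A = Σ kqᵢ/rᵢ = 1.35×10⁴ V.
At B: distances to the source charges are 1.47 m, 2.31 m; V_B = Σ kqᵢ/rᵢ = 5370 V.
ΔV = V_B − V_A = -8080 V.
W_ext = qΔV = (-6.09×10⁻⁶ C)(-8080 V) = 0.0492 J.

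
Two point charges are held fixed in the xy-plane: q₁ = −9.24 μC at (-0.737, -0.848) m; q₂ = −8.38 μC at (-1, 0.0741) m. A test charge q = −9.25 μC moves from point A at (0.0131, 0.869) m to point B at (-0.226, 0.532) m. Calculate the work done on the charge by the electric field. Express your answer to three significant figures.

-0.346 J

The work done by the electric force is W_field = −ΔU = −q(V_B − V_A) = q(V_A − V_B).
At A: distances to the source charges are 1.87 m, 1.29 m; V_A = Σ kqᵢ/rᵢ = -1.03×10⁵ V.
At B: distances to the source charges are 1.47 m, 0.899 m; V_B = Σ kqᵢ/rᵢ = -1.40×10⁵ V.
ΔV = V_B − V_A = -3.74×10⁴ V.
W_field = −qΔV = −(-9.25×10⁻⁶ C)(-3.74×10⁴ V) = -0.346 J.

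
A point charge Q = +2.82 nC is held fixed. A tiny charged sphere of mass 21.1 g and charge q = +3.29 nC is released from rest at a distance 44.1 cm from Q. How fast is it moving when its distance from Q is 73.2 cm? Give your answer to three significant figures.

2.67×10⁻³ m/s

Only the electrostatic force acts, so mechanical energy is conserved: ½mv² = U₁ − U₂ = kQq(1/r₁ − 1/r₂).
U₁ − U₂ = (8.99×10⁹ N·m²/C²)(2.82×10⁻⁹ C)(3.29×10⁻⁹ C)(1/0.441 − 1/0.732) = 7.52×10⁻⁸ J.
v = √(2·7.52×10⁻⁸/0.0211) = 2.67×10⁻³ m/s.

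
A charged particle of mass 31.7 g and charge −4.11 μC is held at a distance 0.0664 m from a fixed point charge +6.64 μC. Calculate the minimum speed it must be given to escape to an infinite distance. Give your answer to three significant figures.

15.3 m/s

To just escape, total mechanical energy must reach zero at infinity: ½mv²_min + U = 0, so ½mv²_min = −U = |kQq|/r.
|U| = |kQq|/r = (8.99×10⁹ N·m²/C²)(6.64×10⁻⁶)(4.11×10⁻⁶)/(0.0664) = 3.69 J.
v_min = √(2|U|/m) = √(2·3.69/0.0317) = 15.3 m/s.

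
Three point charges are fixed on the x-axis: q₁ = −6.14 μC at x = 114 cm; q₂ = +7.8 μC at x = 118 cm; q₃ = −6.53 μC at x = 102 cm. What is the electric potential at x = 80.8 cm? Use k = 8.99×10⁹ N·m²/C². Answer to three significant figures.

The total potential is the scalar sum of each charge's contribution, V = Σ kqᵢ/rᵢ.
Distances from the field point to each charge: r₁ = 0.332 m, r₂ = 0.372 m, r₃ = 0.212 m.
V = k[(-6.14×10⁻⁶)/(0.332) + (7.80×10⁻⁶)/(0.372) + (-6.53×10⁻⁶)/(0.212)] = -2.55×10⁵ V.

-2.55×10⁵ V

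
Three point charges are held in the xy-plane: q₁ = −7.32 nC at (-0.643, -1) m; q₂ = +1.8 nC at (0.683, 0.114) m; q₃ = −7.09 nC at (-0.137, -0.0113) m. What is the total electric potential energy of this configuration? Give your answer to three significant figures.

2.13×10⁻⁷ J

The assembly work is the sum of pairwise potential energies, U = Σ_{i<j} kqᵢqⱼ/rᵢⱼ.
Pair separations: r₁₂ = 1.73 m, r₁₃ = 1.11 m, r₂₃ = 0.830 m.
U = (-6.84×10⁻⁸) + (4.20×10⁻⁷) + (-1.38×10⁻⁷) = 2.13×10⁻⁷ J.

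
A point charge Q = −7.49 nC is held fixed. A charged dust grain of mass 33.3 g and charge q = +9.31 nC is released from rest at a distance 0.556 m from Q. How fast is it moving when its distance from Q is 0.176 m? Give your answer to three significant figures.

0.0121 m/s

Only the electrostatic force acts, so mechanical energy is conserved: ½mv² = U₁ − U₂ = kQq(1/r₁ − 1/r₂).
U₁ − U₂ = (8.99×10⁹ N·m²/C²)(-7.49×10⁻⁹ C)(9.31×10⁻⁹ C)(1/0.556 − 1/0.176) = 2.43×10⁻⁶ J.
v = √(2·2.43×10⁻⁶/0.0333) = 0.0121 m/s.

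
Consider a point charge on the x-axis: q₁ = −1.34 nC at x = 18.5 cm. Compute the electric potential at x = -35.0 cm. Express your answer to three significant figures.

-22.5 V

The total potential is the scalar sum of each charge's contribution, V = Σ kqᵢ/rᵢ.
V = k[(-1.34×10⁻⁹)/(0.535)] = -22.5 V.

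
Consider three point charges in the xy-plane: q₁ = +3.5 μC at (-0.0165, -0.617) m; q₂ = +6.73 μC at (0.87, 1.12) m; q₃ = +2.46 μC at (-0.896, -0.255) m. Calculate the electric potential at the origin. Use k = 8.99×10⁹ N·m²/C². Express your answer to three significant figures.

1.17×10⁵ V

The total potential is the scalar sum of each charge's contribution, V = Σ kqᵢ/rᵢ.
Distances from the field point to each charge: r₁ = 0.617 m, r₂ = 1.42 m, r₃ = 0.932 m.
V = k[(3.50×10⁻⁶)/(0.617) + (6.73×10⁻⁶)/(1.42) + (2.46×10⁻⁶)/(0.932)] = 1.17×10⁵ V.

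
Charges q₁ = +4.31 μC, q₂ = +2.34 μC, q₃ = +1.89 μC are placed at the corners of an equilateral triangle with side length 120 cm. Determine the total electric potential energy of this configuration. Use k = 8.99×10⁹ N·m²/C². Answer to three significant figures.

0.170 J

The work to assemble the configuration equals its total potential energy, U = Σ kqᵢqⱼ/rᵢⱼ over all pairs.
All three pair separations equal the side length, 1.20 m.
U = (0.0756) + (0.0610) + (0.0331) = 0.170 J.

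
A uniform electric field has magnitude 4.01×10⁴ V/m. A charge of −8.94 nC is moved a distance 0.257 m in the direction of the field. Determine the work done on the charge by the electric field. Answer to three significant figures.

-9.21×10⁻⁵ J

The potential change for a displacement 0.257 m in the direction of the field is ΔV = −Ed = -1.03×10⁴ V.
W_field = −qΔV = -9.21×10⁻⁵ J.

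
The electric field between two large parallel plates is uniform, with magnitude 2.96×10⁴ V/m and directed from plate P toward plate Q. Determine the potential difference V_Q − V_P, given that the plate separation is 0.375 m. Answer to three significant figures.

In a uniform field, potential decreases in the direction of E: ΔV = −E·d for a displacement d parallel to E.
Going from P to Q is a displacement of 0.375 m along the field, so V_Q − V_P = −Ed = -1.11×10⁴ V.

-1.11×10⁴ V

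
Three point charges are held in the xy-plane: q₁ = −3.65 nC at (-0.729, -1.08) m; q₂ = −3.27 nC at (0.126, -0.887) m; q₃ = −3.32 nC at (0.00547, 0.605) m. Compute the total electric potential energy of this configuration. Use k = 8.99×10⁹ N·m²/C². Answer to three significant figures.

The assembly work is the sum of pairwise potential energies, U = Σ_{i<j} kqᵢqⱼ/rᵢⱼ.
Pair separations: r₁₂ = 0.877 m, r₁₃ = 1.84 m, r₂₃ = 1.50 m.
U = (1.22×10⁻⁷) + (5.93×10⁻⁸) + (6.52×10⁻⁸) = 2.47×10⁻⁷ J.

2.47×10⁻⁷ J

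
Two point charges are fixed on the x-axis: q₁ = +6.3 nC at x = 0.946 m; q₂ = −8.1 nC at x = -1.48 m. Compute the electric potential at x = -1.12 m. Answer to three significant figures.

-175 V

The total potential is the scalar sum of each charge's contribution, V = Σ kqᵢ/rᵢ.
Distances from the field point to each charge: r₁ = 2.07 m, r₂ = 0.360 m.
V = k[(6.30×10⁻⁹)/(2.07) + (-8.10×10⁻⁹)/(0.360)] = -175 V.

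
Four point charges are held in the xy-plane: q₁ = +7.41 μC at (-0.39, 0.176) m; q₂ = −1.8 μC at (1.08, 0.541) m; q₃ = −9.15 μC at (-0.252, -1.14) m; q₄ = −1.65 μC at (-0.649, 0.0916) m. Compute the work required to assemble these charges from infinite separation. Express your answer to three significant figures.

-0.754 J

The work to assemble the configuration equals its total potential energy, U = Σ kqᵢqⱼ/rᵢⱼ over all pairs.
Pair separations: r₁₂ = 1.51 m, r₁₃ = 1.32 m, r₁₄ = 0.272 m, r₂₃ = 2.14 m, r₂₄ = 1.79 m, r₃₄ = 1.29 m.
Summing all 6 pair terms gives U = -0.754 J.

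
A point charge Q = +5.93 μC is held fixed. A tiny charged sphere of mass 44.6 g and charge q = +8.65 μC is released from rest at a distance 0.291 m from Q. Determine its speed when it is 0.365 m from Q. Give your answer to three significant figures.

3.80 m/s

Only the electrostatic force acts, so mechanical energy is conserved: ½mv² = U₁ − U₂ = kQq(1/r₁ − 1/r₂).
U₁ − U₂ = (8.99×10⁹ N·m²/C²)(5.93×10⁻⁶ C)(8.65×10⁻⁶ C)(1/0.291 − 1/0.365) = 0.321 J.
v = √(2·0.321/0.0446) = 3.80 m/s.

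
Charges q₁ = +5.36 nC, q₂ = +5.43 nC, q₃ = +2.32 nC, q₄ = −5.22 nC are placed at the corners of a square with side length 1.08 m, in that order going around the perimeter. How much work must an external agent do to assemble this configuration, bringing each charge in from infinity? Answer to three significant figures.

The work to assemble the configuration equals its total potential energy, U = Σ kqᵢqⱼ/rᵢⱼ over all pairs.
The four side pairs have separation 1.08 m and the two diagonal pairs 1.53 m.
Summing all 6 pair terms gives U = -8.02×10⁻⁸ J.

-8.02×10⁻⁸ J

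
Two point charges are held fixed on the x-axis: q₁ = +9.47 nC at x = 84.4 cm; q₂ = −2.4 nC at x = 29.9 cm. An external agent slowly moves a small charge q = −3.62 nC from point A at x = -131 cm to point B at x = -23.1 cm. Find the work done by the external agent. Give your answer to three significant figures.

For quasistatic motion the external work equals the change in potential energy: W_ext = qΔV = q(V_B − V_A).
At A: distances to the source charges are 2.15 m, 1.61 m; V_A = Σ kqᵢ/rᵢ = 26.1 V.
At B: distances to the source charges are 1.08 m, 0.530 m; V_B = Σ kqᵢ/rᵢ = 38.5 V.
ΔV = V_B − V_A = 12.4 V.
W_ext = qΔV = (-3.62×10⁻⁹ C)(12.4 V) = -4.48×10⁻⁸ J.

-4.48×10⁻⁸ J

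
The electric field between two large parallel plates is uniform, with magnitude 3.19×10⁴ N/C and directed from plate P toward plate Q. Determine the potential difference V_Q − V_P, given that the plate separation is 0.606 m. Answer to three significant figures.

In a uniform field, potential decreases in the direction of E: ΔV = −E·d for a displacement d parallel to E.
Going from P to Q is a displacement of 0.606 m along the field, so V_Q − V_P = −Ed = -1.93×10⁴ V.

-1.93×10⁴ V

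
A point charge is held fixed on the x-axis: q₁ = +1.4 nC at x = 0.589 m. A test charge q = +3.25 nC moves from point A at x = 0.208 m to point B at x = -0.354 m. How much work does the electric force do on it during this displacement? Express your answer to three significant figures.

The work done by the electric force is W_field = −ΔU = −q(V_B − V_A) = q(V_A − V_B).
At A: distance to the source charge is 0.381 m; V_A = kq₁/r = 33.0 V.
At B: distance to the source charge is 0.943 m; V_B = kq₁/r = 13.3 V.
ΔV = V_B − V_A = -19.7 V.
W_field = −qΔV = −(3.25×10⁻⁹ C)(-19.7 V) = 6.40×10⁻⁸ J.

6.40×10⁻⁸ J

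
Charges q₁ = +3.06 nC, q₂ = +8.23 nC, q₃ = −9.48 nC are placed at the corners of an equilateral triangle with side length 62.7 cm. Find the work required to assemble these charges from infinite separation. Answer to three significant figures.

The assembly work is the sum of pairwise potential energies, U = Σ_{i<j} kqᵢqⱼ/rᵢⱼ.
All three pair separations equal the side length, 0.627 m.
U = (3.61×10⁻⁷) + (-4.16×10⁻⁷) + (-1.12×10⁻⁶) = -1.17×10⁻⁶ J.

-1.17×10⁻⁶ J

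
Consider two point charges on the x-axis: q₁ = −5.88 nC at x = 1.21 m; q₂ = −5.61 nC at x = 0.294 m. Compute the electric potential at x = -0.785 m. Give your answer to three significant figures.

The total potential is the scalar sum of each charge's contribution, V = Σ kqᵢ/rᵢ.
Distances from the field point to each charge: r₁ = 2.00 m, r₂ = 1.08 m.
V = k[(-5.88×10⁻⁹)/(2.00) + (-5.61×10⁻⁹)/(1.08)] = -73.2 V.

-73.2 V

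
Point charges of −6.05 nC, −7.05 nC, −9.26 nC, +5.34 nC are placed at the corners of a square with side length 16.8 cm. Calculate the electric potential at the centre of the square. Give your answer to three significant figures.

Electric potential is a scalar, so the contributions from each charge add algebraically: V = Σ kqᵢ/rᵢ.
The distance from each corner to the centre is a√2/2 = 0.119 m.
V = k[(-6.05×10⁻⁹)/(0.119) + (-7.05×10⁻⁹)/(0.119) + (-9.26×10⁻⁹)/(0.119) + (5.34×10⁻⁹)/(0.119)] = -1290 V.

-1290 V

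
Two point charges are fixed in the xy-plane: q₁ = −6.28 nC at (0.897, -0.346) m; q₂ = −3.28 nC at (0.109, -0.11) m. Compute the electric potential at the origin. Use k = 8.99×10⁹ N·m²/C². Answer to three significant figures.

The total potential is the scalar sum of each charge's contribution, V = Σ kqᵢ/rᵢ.
Distances from the field point to each charge: r₁ = 0.961 m, r₂ = 0.155 m.
V = k[(-6.28×10⁻⁹)/(0.961) + (-3.28×10⁻⁹)/(0.155)] = -249 V.

-249 V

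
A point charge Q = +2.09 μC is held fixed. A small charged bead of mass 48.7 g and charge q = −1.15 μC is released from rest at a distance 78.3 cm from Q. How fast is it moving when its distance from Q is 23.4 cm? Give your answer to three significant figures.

1.63 m/s

Only the electrostatic force acts, so mechanical energy is conserved: ½mv² = U₁ − U₂ = kQq(1/r₁ − 1/r₂).
U₁ − U₂ = (8.99×10⁹ N·m²/C²)(2.09×10⁻⁶ C)(-1.15×10⁻⁶ C)(1/0.783 − 1/0.234) = 0.0647 J.
v = √(2·0.0647/0.0487) = 1.63 m/s.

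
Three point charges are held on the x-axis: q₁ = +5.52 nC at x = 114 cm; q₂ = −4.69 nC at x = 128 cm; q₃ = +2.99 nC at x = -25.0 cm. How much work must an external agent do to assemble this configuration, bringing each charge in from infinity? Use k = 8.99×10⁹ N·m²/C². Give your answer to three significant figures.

-1.64×10⁻⁶ J

The work to assemble the configuration equals its total potential energy, U = Σ kqᵢqⱼ/rᵢⱼ over all pairs.
Pair separations: r₁₂ = 0.140 m, r₁₃ = 1.39 m, r₂₃ = 1.53 m.
U = (-1.66×10⁻⁶) + (1.07×10⁻⁷) + (-8.24×10⁻⁸) = -1.64×10⁻⁶ J.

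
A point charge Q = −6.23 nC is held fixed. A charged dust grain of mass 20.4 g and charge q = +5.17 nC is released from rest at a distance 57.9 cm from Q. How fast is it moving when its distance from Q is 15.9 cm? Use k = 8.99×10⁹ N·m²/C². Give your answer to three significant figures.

Only the electrostatic force acts, so mechanical energy is conserved: ½mv² = U₁ − U₂ = kQq(1/r₁ − 1/r₂).
U₁ − U₂ = (8.99×10⁹ N·m²/C²)(-6.23×10⁻⁹ C)(5.17×10⁻⁹ C)(1/0.579 − 1/0.159) = 1.32×10⁻⁶ J.
v = √(2·1.32×10⁻⁶/0.0204) = 0.0114 m/s.

0.0114 m/s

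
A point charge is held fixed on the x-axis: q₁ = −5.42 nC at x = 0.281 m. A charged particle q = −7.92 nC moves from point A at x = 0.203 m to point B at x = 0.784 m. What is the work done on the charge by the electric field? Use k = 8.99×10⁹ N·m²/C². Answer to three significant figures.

The work done by the electric force is W_field = −ΔU = −q(V_B − V_A) = q(V_A − V_B).
At A: distance to the source charge is 0.0780 m; V_A = kq₁/r = -625 V.
At B: distance to the source charge is 0.503 m; V_B = kq₁/r = -96.9 V.
ΔV = V_B − V_A = 528 V.
W_field = −qΔV = −(-7.92×10⁻⁹ C)(528 V) = 4.18×10⁻⁶ J.

4.18×10⁻⁶ J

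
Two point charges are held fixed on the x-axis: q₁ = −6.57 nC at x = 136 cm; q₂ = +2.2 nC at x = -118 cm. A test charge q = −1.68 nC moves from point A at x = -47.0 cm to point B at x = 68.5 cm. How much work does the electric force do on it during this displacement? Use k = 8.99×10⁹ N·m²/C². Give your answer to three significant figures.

-1.22×10⁻⁷ J

The work done by the electric force is W_field = −ΔU = −q(V_B − V_A) = q(V_A − V_B).
At A: distances to the source charges are 1.83 m, 0.710 m; V_A = Σ kqᵢ/rᵢ = -4.42 V.
At B: distances to the source charges are 0.675 m, 1.86 m; V_B = Σ kqᵢ/rᵢ = -76.9 V.
ΔV = V_B − V_A = -72.5 V.
W_field = −qΔV = −(-1.68×10⁻⁹ C)(-72.5 V) = -1.22×10⁻⁷ J.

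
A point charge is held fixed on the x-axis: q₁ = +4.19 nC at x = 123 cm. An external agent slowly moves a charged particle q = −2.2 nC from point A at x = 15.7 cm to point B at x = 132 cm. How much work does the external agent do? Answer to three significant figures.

For quasistatic motion the external work equals the change in potential energy: W_ext = qΔV = q(V_B − V_A).
At A: distance to the source charge is 1.07 m; V_A = kq₁/r = 35.1 V.
At B: distance to the source charge is 0.0900 m; V_B = kq₁/r = 419 V.
ΔV = V_B − V_A = 383 V.
W_ext = qΔV = (-2.20×10⁻⁹ C)(383 V) = -8.44×10⁻⁷ J.

-8.44×10⁻⁷ J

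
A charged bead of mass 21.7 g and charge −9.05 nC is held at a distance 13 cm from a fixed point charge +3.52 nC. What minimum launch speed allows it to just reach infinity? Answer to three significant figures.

To just escape, total mechanical energy must reach zero at infinity: ½mv²_min + U = 0, so ½mv²_min = −U = |kQq|/r.
|U| = |kQq|/r = (8.99×10⁹ N·m²/C²)(3.52×10⁻⁹)(9.05×10⁻⁹)/(0.130) = 2.20×10⁻⁶ J.
v_min = √(2|U|/m) = √(2·2.20×10⁻⁶/0.0217) = 0.0142 m/s.

0.0142 m/s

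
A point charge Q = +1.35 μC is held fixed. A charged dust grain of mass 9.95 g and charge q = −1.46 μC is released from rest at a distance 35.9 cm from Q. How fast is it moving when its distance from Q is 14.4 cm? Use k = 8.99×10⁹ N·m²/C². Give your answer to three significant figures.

3.85 m/s

Only the electrostatic force acts, so mechanical energy is conserved: ½mv² = U₁ − U₂ = kQq(1/r₁ − 1/r₂).
U₁ − U₂ = (8.99×10⁹ N·m²/C²)(1.35×10⁻⁶ C)(-1.46×10⁻⁶ C)(1/0.359 − 1/0.144) = 0.0737 J.
v = √(2·0.0737/9.95×10⁻³) = 3.85 m/s.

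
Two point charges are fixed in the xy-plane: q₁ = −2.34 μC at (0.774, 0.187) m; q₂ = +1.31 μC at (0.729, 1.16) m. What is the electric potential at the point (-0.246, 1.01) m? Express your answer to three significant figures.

-4110 V

The total potential is the scalar sum of each charge's contribution, V = Σ kqᵢ/rᵢ.
Distances from the field point to each charge: r₁ = 1.31 m, r₂ = 0.986 m.
V = k[(-2.34×10⁻⁶)/(1.31) + (1.31×10⁻⁶)/(0.986)] = -4110 V.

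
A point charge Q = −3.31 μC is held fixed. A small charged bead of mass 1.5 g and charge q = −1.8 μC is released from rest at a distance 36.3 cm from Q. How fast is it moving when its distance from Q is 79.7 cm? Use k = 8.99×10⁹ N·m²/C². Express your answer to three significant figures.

10.4 m/s

Only the electrostatic force acts, so mechanical energy is conserved: ½mv² = U₁ − U₂ = kQq(1/r₁ − 1/r₂).
U₁ − U₂ = (8.99×10⁹ N·m²/C²)(-3.31×10⁻⁶ C)(-1.80×10⁻⁶ C)(1/0.363 − 1/0.797) = 0.0803 J.
v = √(2·0.0803/1.50×10⁻³) = 10.4 m/s.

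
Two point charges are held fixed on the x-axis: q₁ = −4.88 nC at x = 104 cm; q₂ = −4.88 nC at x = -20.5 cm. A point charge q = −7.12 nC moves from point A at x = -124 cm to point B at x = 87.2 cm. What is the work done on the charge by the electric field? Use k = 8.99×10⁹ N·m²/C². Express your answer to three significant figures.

-1.71×10⁻⁶ J

The work done by the electric force is W_field = −ΔU = −q(V_B − V_A) = q(V_A − V_B).
At A: distances to the source charges are 2.28 m, 1.03 m; V_A = Σ kqᵢ/rᵢ = -61.6 V.
At B: distances to the source charges are 0.168 m, 1.08 m; V_B = Σ kqᵢ/rᵢ = -302 V.
ΔV = V_B − V_A = -240 V.
W_field = −qΔV = −(-7.12×10⁻⁹ C)(-240 V) = -1.71×10⁻⁶ J.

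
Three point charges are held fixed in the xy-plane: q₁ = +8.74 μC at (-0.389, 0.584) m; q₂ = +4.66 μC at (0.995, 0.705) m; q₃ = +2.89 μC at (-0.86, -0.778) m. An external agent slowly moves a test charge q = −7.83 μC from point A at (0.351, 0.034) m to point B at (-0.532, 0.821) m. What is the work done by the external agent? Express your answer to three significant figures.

-1.40 J

For quasistatic motion the external work equals the change in potential energy: W_ext = qΔV = q(V_B − V_A).
At A: distances to the source charges are 0.922 m, 0.930 m, 1.46 m; V_A = Σ kqᵢ/rᵢ = 1.48×10⁵ V.
At B: distances to the source charges are 0.277 m, 1.53 m, 1.63 m; V_B = Σ kqᵢ/rᵢ = 3.27×10⁵ V.
ΔV = V_B − V_A = 1.79×10⁵ V.
W_ext = qΔV = (-7.83×10⁻⁶ C)(1.79×10⁵ V) = -1.40 J.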